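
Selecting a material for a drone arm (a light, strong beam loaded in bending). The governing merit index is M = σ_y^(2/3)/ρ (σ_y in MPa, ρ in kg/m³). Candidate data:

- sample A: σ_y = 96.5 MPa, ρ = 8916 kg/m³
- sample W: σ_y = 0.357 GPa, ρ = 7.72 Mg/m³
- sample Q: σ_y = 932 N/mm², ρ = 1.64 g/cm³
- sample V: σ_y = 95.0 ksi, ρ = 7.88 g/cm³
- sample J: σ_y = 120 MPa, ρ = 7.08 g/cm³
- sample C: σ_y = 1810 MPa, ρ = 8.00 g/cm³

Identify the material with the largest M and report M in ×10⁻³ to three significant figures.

Putting every candidate on a common basis:
  sample A: σ_y = 96.50 MPa, ρ = 8916 kg/m³
  sample W: σ_y = 357.0 MPa, ρ = 7720 kg/m³
  sample Q: σ_y = 932.0 MPa, ρ = 1640 kg/m³
  sample V: σ_y = 655.0 MPa, ρ = 7880 kg/m³
  sample J: σ_y = 120.0 MPa, ρ = 7080 kg/m³
  sample C: σ_y = 1810 MPa, ρ = 8000 kg/m³
  sample Q: M = 58.2×10⁻³
  sample C: M = 18.6×10⁻³
  sample V: M = 9.57×10⁻³
  sample W: M = 6.52×10⁻³
  sample J: M = 3.44×10⁻³
  sample A: M = 2.36×10⁻³
Sample Q has the largest M.

sample Q, M = 58.2×10⁻³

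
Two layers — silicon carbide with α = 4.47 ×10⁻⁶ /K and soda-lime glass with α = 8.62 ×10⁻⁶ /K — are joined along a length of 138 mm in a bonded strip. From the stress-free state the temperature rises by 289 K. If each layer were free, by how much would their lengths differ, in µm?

166 µm

Δα = |4.47 − 8.62|×10⁻⁶/K = 4.15×10⁻⁶/K.
ΔL_mismatch = Δα·L·ΔT = 4.15×10⁻⁶ × 138.0 mm × 289.0 K = 166 µm.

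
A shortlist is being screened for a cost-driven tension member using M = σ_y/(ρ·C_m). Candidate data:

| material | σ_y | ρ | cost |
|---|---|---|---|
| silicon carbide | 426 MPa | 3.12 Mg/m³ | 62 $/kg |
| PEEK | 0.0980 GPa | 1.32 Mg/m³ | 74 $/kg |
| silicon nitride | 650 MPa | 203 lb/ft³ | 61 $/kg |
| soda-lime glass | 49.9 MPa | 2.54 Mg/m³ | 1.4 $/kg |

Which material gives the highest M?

Normalizing units and computing the index:
  silicon carbide: σ_y = 426.0 MPa, ρ = 3120 kg/m³, cost = 62.00 $/kg
  PEEK: σ_y = 98.00 MPa, ρ = 1320 kg/m³, cost = 74.00 $/kg
  silicon nitride: σ_y = 650.0 MPa, ρ = 3252 kg/m³, cost = 61.00 $/kg
  soda-lime glass: σ_y = 49.90 MPa, ρ = 2540 kg/m³, cost = 1.400 $/kg
  soda-lime glass: M = 14.0 kN·m per $
  silicon nitride: M = 3.28 kN·m per $
  silicon carbide: M = 2.20 kN·m per $
  PEEK: M = 1.00 kN·m per $
Soda-lime glass ranks first.

soda-lime glass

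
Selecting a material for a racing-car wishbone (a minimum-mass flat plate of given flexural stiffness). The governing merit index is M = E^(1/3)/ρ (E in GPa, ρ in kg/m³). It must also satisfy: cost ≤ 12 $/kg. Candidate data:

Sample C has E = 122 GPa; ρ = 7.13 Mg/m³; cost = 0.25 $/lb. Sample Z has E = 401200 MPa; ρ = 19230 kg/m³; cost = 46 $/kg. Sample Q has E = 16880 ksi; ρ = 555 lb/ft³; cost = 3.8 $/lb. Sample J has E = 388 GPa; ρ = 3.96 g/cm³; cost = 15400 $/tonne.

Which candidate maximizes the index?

Screen on constraints: cost ≤ 12 $/kg. Survivors: sample C, sample Q.
Convert each candidate to consistent units, then evaluate M:
  sample C: E = 122.0 GPa, ρ = 7130 kg/m³
  sample Q: E = 116.4 GPa, ρ = 8890 kg/m³
  sample C: M = 0.696×10⁻³
  sample Q: M = 0.549×10⁻³
Highest index: sample C.

sample C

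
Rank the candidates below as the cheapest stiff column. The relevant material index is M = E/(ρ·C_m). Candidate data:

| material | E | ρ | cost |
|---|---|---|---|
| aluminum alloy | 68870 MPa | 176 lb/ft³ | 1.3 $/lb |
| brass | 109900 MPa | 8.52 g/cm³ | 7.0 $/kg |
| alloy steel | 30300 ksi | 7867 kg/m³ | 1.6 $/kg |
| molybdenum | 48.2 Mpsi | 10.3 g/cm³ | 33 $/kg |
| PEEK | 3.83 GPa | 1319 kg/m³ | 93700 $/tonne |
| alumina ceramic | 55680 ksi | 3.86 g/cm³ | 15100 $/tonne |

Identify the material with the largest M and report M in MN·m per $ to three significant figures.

alloy steel, M = 16.6 MN·m per $

Convert each candidate to consistent units, then evaluate M:
  aluminum alloy: E = 68.87 GPa, ρ = 2819 kg/m³, cost = 2.866 $/kg
  brass: E = 109.9 GPa, ρ = 8520 kg/m³, cost = 7.000 $/kg
  alloy steel: E = 208.9 GPa, ρ = 7867 kg/m³, cost = 1.600 $/kg
  molybdenum: E = 332.3 GPa, ρ = 10300 kg/m³, cost = 33.00 $/kg
  PEEK: E = 3.830 GPa, ρ = 1319 kg/m³, cost = 93.70 $/kg
  alumina ceramic: E = 383.9 GPa, ρ = 3860 kg/m³, cost = 15.10 $/kg
  alloy steel: M = 16.6 MN·m per $
  aluminum alloy: M = 8.52 MN·m per $
  alumina ceramic: M = 6.59 MN·m per $
  brass: M = 1.84 MN·m per $
  molybdenum: M = 0.978 MN·m per $
  PEEK: M = 0.0310 MN·m per $
The maximum is for alloy steel.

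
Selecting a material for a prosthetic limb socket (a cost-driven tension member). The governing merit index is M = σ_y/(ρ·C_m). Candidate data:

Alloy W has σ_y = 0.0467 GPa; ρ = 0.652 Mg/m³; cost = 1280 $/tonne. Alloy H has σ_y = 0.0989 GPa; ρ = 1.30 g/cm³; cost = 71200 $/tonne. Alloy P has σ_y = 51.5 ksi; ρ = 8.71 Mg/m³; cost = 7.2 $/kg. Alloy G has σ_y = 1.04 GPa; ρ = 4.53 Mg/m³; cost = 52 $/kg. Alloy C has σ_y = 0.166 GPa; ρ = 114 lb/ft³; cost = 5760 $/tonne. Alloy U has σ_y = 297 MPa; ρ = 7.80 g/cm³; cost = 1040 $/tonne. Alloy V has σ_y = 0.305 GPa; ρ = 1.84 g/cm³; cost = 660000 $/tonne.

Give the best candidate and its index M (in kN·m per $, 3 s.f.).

Putting every candidate on a common basis:
  alloy W: σ_y = 46.70 MPa, ρ = 652.0 kg/m³, cost = 1.280 $/kg
  alloy H: σ_y = 98.90 MPa, ρ = 1300 kg/m³, cost = 71.20 $/kg
  alloy P: σ_y = 355.1 MPa, ρ = 8710 kg/m³, cost = 7.200 $/kg
  alloy G: σ_y = 1040 MPa, ρ = 4530 kg/m³, cost = 52.00 $/kg
  alloy C: σ_y = 166.0 MPa, ρ = 1826 kg/m³, cost = 5.760 $/kg
  alloy U: σ_y = 297.0 MPa, ρ = 7800 kg/m³, cost = 1.040 $/kg
  alloy V: σ_y = 305.0 MPa, ρ = 1840 kg/m³, cost = 660.0 $/kg
  alloy W: M = 56.0 kN·m per $
  alloy U: M = 36.6 kN·m per $
  alloy C: M = 15.8 kN·m per $
  alloy P: M = 5.66 kN·m per $
  alloy G: M = 4.42 kN·m per $
  alloy H: M = 1.07 kN·m per $
  alloy V: M = 0.251 kN·m per $
Alloy W ranks first.

alloy W, M = 56.0 kN·m per $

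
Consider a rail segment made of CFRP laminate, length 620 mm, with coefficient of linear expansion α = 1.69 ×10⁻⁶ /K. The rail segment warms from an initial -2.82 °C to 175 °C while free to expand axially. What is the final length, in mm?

ΔT = 175 − (-2.82) = 177.8 K.
ΔL = α·L₀·ΔT = 1.69×10⁻⁶ × 620 mm × 177.8 K = 0.186 mm.
L = L₀ + ΔL = 620 + 0.186 = 620.19 mm.

620.19 mm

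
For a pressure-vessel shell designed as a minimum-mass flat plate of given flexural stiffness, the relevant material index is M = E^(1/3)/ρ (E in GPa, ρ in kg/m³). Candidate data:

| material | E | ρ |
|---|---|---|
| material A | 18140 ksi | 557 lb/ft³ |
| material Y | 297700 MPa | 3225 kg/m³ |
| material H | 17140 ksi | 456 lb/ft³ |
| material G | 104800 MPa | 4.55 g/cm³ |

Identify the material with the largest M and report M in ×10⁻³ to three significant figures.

Putting every candidate on a common basis:
  material A: E = 125.1 GPa, ρ = 8922 kg/m³
  material Y: E = 297.7 GPa, ρ = 3225 kg/m³
  material H: E = 118.2 GPa, ρ = 7304 kg/m³
  material G: E = 104.8 GPa, ρ = 4550 kg/m³
  material Y: M = 2.07×10⁻³
  material G: M = 1.04×10⁻³
  material H: M = 0.672×10⁻³
  material A: M = 0.561×10⁻³
The maximum is for material Y.

material Y, M = 2.07×10⁻³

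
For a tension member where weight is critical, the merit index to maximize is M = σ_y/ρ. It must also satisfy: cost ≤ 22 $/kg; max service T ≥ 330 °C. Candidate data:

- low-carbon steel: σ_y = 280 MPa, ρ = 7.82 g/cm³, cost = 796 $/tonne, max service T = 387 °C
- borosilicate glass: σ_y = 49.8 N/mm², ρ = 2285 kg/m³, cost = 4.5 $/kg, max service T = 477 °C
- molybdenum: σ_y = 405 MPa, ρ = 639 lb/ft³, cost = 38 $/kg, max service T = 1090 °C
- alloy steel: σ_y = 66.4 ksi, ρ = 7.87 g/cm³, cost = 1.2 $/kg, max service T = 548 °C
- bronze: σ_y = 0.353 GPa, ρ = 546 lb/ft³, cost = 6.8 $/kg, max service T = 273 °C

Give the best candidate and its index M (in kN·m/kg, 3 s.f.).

Screen on constraints: cost ≤ 22 $/kg; max service T ≥ 330 °C. Survivors: low-carbon steel, borosilicate glass, alloy steel.
Putting every candidate on a common basis:
  low-carbon steel: σ_y = 280.0 MPa, ρ = 7820 kg/m³
  borosilicate glass: σ_y = 49.80 MPa, ρ = 2285 kg/m³
  alloy steel: σ_y = 457.8 MPa, ρ = 7870 kg/m³
  alloy steel: M = 58.2 kN·m/kg
  low-carbon steel: M = 35.8 kN·m/kg
  borosilicate glass: M = 21.8 kN·m/kg
Alloy steel ranks first.

alloy steel, M = 58.2 kN·m/kg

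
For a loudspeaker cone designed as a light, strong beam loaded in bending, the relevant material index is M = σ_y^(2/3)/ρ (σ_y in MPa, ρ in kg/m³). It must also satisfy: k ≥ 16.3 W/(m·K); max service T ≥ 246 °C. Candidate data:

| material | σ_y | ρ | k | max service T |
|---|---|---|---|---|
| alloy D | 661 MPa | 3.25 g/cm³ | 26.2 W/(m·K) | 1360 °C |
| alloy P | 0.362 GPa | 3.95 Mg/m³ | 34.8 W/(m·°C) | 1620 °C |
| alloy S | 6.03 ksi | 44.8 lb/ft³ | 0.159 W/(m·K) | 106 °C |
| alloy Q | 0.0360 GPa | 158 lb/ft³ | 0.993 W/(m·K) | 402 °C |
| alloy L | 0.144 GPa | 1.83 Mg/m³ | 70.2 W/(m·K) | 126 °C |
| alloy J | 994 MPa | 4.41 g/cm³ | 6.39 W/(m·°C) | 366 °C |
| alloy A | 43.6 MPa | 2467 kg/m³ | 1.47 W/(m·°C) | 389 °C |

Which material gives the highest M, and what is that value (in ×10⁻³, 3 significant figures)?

Screen on constraints: k ≥ 16.3 W/(m·K); max service T ≥ 246 °C. Survivors: alloy D, alloy P.
In SI units:
  alloy D: σ_y = 661.0 MPa, ρ = 3250 kg/m³
  alloy P: σ_y = 362.0 MPa, ρ = 3950 kg/m³
  alloy D: M = 23.3×10⁻³
  alloy P: M = 12.9×10⁻³
The maximum is for alloy D.

alloy D, M = 23.3×10⁻³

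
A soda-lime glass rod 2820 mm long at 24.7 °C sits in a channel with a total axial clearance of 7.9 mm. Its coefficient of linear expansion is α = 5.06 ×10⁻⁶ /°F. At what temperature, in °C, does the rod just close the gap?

332 °C

α = 5.06×10⁻⁶/°F × 9/5 = 9.11×10⁻⁶/K.
α·L₀·ΔT = 7.9 mm ⇒ ΔT = 7.9 / (9.11×10⁻⁶ × 2820.0) = 307.6 K.
T = 24.7 + 307.6 = 332.3 °C.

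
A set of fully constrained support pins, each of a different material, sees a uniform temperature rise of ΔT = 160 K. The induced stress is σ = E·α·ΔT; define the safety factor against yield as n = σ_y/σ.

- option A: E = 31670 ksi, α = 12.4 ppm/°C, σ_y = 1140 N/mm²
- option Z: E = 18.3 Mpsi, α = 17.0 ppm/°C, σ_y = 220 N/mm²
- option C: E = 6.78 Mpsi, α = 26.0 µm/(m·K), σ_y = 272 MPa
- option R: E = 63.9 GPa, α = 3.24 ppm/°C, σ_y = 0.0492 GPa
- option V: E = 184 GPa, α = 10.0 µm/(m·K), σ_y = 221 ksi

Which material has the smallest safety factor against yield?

In consistent units (E in GPa, α in ×10⁻⁶/K, σ_y in MPa):
  option A: E = 218.4, α = 12.4, σ_y = 1140 → σ = 433 MPa, n = 2.63
  option Z: E = 126.2, α = 17.0, σ_y = 220.0 → σ = 343 MPa, n = 0.641
  option C: E = 46.75, α = 26.0, σ_y = 272.0 → σ = 194 MPa, n = 1.40
  option R: E = 63.90, α = 3.24, σ_y = 49.20 → σ = 33.1 MPa, n = 1.49
  option V: E = 184.0, α = 10.0, σ_y = 1524 → σ = 294 MPa, n = 5.18
Option Z has the lowest safety factor, n = 0.641.

option Z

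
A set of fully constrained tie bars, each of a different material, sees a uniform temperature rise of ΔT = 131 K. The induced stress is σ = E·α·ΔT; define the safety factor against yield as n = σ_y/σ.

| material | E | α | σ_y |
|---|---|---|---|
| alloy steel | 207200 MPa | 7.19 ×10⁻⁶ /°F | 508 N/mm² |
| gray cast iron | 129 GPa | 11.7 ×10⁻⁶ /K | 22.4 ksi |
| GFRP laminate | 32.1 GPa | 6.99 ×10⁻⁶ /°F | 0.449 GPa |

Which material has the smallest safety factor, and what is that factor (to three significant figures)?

gray cast iron, n = 0.781

With everything in SI (GPa, ×10⁻⁶/K, MPa):
  alloy steel: E = 207.2, α = 12.9, σ_y = 508.0 → σ = 351 MPa, n = 1.45
  gray cast iron: E = 129.0, α = 11.7, σ_y = 154.4 → σ = 198 MPa, n = 0.781
  GFRP laminate: E = 32.10, α = 12.6, σ_y = 449.0 → σ = 52.9 MPa, n = 8.49
Smallest n: gray cast iron with n = 0.781.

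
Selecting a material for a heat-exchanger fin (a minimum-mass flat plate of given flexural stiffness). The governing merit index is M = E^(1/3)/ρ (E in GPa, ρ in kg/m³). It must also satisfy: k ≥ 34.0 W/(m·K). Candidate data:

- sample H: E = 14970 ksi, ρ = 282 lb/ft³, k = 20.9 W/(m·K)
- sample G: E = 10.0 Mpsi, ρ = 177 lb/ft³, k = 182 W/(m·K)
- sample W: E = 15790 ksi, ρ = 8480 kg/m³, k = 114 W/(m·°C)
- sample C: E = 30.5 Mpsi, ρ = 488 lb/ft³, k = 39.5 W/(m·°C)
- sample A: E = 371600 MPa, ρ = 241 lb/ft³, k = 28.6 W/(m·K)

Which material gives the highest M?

sample G

Screen on constraints: k ≥ 34.0 W/(m·K). Survivors: sample G, sample W, sample C.
Convert each candidate to consistent units, then evaluate M:
  sample G: E = 68.95 GPa, ρ = 2835 kg/m³
  sample W: E = 108.9 GPa, ρ = 8480 kg/m³
  sample C: E = 210.3 GPa, ρ = 7817 kg/m³
  sample G: M = 1.45×10⁻³
  sample C: M = 0.761×10⁻³
  sample W: M = 0.563×10⁻³
Sample G has the largest M.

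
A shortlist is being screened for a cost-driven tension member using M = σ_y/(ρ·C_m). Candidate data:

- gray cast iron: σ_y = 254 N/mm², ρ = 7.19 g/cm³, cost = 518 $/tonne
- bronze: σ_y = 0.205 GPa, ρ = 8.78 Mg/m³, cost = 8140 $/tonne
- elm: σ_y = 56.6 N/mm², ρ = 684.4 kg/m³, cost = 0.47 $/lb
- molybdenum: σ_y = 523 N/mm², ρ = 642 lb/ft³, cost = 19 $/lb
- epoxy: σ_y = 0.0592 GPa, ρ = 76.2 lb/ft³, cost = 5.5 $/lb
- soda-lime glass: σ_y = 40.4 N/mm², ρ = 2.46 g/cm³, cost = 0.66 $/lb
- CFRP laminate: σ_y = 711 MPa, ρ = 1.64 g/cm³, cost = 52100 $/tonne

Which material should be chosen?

elm

Putting every candidate on a common basis:
  gray cast iron: σ_y = 254.0 MPa, ρ = 7190 kg/m³, cost = 0.5180 $/kg
  bronze: σ_y = 205.0 MPa, ρ = 8780 kg/m³, cost = 8.140 $/kg
  elm: σ_y = 56.60 MPa, ρ = 684.4 kg/m³, cost = 1.036 $/kg
  molybdenum: σ_y = 523.0 MPa, ρ = 10280 kg/m³, cost = 41.89 $/kg
  epoxy: σ_y = 59.20 MPa, ρ = 1221 kg/m³, cost = 12.13 $/kg
  soda-lime glass: σ_y = 40.40 MPa, ρ = 2460 kg/m³, cost = 1.455 $/kg
  CFRP laminate: σ_y = 711.0 MPa, ρ = 1640 kg/m³, cost = 52.10 $/kg
  elm: M = 79.8 kN·m per $
  gray cast iron: M = 68.2 kN·m per $
  soda-lime glass: M = 11.3 kN·m per $
  CFRP laminate: M = 8.32 kN·m per $
  epoxy: M = 4.00 kN·m per $
  bronze: M = 2.87 kN·m per $
  molybdenum: M = 1.21 kN·m per $
Highest index: elm.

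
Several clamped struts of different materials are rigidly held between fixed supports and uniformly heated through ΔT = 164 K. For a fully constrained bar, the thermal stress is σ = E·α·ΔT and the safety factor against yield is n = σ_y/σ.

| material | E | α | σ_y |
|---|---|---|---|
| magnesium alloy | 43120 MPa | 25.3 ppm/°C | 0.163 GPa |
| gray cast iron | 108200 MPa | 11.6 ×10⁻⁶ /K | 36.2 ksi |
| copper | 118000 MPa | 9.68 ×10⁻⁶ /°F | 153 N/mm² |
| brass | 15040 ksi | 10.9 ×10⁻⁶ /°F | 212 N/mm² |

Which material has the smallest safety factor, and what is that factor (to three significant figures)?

With everything in SI (GPa, ×10⁻⁶/K, MPa):
  magnesium alloy: E = 43.12, α = 25.3, σ_y = 163.0 → σ = 179 MPa, n = 0.911
  gray cast iron: E = 108.2, α = 11.6, σ_y = 249.6 → σ = 206 MPa, n = 1.21
  copper: E = 118.0, α = 17.4, σ_y = 153.0 → σ = 337 MPa, n = 0.454
  brass: E = 103.7, α = 19.6, σ_y = 212.0 → σ = 334 MPa, n = 0.635
The minimum is copper at n = 0.454.

copper, n = 0.454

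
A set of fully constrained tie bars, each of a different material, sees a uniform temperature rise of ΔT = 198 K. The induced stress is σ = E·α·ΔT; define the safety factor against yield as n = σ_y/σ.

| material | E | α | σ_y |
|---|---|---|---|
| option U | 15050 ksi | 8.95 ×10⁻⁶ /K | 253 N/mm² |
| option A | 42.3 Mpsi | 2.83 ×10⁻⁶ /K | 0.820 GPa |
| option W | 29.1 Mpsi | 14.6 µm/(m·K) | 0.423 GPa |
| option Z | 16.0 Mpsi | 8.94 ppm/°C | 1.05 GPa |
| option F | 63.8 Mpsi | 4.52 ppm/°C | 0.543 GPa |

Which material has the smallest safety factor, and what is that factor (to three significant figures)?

option W, n = 0.729

In consistent units (E in GPa, α in ×10⁻⁶/K, σ_y in MPa):
  option U: E = 103.8, α = 8.95, σ_y = 253.0 → σ = 184 MPa, n = 1.38
  option A: E = 291.6, α = 2.83, σ_y = 820.0 → σ = 163 MPa, n = 5.02
  option W: E = 200.6, α = 14.6, σ_y = 423.0 → σ = 580 MPa, n = 0.729
  option Z: E = 110.3, α = 8.94, σ_y = 1050 → σ = 195 MPa, n = 5.38
  option F: E = 439.9, α = 4.52, σ_y = 543.0 → σ = 394 MPa, n = 1.38
The minimum is option W at n = 0.729.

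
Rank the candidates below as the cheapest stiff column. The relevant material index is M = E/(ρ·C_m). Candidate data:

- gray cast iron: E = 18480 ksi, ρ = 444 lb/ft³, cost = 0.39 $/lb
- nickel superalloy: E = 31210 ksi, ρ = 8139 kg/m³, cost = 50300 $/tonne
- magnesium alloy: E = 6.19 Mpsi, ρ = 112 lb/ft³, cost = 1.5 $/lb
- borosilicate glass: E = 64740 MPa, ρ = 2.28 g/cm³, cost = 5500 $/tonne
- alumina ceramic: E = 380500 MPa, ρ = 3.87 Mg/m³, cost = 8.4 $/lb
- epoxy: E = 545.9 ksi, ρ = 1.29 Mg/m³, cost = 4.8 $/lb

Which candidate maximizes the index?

Putting every candidate on a common basis:
  gray cast iron: E = 127.4 GPa, ρ = 7112 kg/m³, cost = 0.8598 $/kg
  nickel superalloy: E = 215.2 GPa, ρ = 8139 kg/m³, cost = 50.30 $/kg
  magnesium alloy: E = 42.68 GPa, ρ = 1794 kg/m³, cost = 3.307 $/kg
  borosilicate glass: E = 64.74 GPa, ρ = 2280 kg/m³, cost = 5.500 $/kg
  alumina ceramic: E = 380.5 GPa, ρ = 3870 kg/m³, cost = 18.52 $/kg
  epoxy: E = 3.764 GPa, ρ = 1290 kg/m³, cost = 10.58 $/kg
  gray cast iron: M = 20.8 MN·m per $
  magnesium alloy: M = 7.19 MN·m per $
  alumina ceramic: M = 5.31 MN·m per $
  borosilicate glass: M = 5.16 MN·m per $
  nickel superalloy: M = 0.526 MN·m per $
  epoxy: M = 0.276 MN·m per $
Highest index: gray cast iron.

gray cast iron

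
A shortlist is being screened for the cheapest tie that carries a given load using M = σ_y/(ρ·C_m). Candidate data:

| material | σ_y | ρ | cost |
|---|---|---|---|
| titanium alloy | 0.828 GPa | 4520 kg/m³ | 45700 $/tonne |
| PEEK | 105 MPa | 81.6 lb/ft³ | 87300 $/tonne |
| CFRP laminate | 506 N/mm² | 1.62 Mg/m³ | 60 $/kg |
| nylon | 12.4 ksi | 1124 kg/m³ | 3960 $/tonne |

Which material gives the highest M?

In SI units:
  titanium alloy: σ_y = 828.0 MPa, ρ = 4520 kg/m³, cost = 45.70 $/kg
  PEEK: σ_y = 105.0 MPa, ρ = 1307 kg/m³, cost = 87.30 $/kg
  CFRP laminate: σ_y = 506.0 MPa, ρ = 1620 kg/m³, cost = 60.00 $/kg
  nylon: σ_y = 85.50 MPa, ρ = 1124 kg/m³, cost = 3.960 $/kg
  nylon: M = 19.2 kN·m per $
  CFRP laminate: M = 5.21 kN·m per $
  titanium alloy: M = 4.01 kN·m per $
  PEEK: M = 0.920 kN·m per $
Nylon has the largest M.

nylon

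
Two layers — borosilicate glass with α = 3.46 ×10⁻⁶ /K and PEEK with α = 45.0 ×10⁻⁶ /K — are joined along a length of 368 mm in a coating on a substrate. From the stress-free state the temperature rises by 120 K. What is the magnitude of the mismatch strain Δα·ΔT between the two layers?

4.98×10⁻³

Δα = |3.46 − 45.0|×10⁻⁶/K = 41.5×10⁻⁶/K.
Mismatch strain = Δα·ΔT = 41.5×10⁻⁶ × 120.0 = 4.98×10⁻³.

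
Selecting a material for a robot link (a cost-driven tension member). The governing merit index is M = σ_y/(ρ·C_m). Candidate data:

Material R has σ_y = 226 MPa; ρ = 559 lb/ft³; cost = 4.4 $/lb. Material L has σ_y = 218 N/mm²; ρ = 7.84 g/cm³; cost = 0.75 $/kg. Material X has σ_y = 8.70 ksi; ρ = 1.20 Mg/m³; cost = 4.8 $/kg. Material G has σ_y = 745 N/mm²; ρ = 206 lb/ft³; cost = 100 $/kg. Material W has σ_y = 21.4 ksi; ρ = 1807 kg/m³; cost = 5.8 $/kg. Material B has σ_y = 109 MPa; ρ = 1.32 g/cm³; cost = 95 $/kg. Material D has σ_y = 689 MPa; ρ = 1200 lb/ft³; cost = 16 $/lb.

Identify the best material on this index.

material L

Putting every candidate on a common basis:
  material R: σ_y = 226.0 MPa, ρ = 8954 kg/m³, cost = 9.700 $/kg
  material L: σ_y = 218.0 MPa, ρ = 7840 kg/m³, cost = 0.7500 $/kg
  material X: σ_y = 59.98 MPa, ρ = 1200 kg/m³, cost = 4.800 $/kg
  material G: σ_y = 745.0 MPa, ρ = 3300 kg/m³, cost = 100.0 $/kg
  material W: σ_y = 147.5 MPa, ρ = 1807 kg/m³, cost = 5.800 $/kg
  material B: σ_y = 109.0 MPa, ρ = 1320 kg/m³, cost = 95.00 $/kg
  material D: σ_y = 689.0 MPa, ρ = 19220 kg/m³, cost = 35.27 $/kg
  material L: M = 37.1 kN·m per $
  material W: M = 14.1 kN·m per $
  material X: M = 10.4 kN·m per $
  material R: M = 2.60 kN·m per $
  material G: M = 2.26 kN·m per $
  material D: M = 1.02 kN·m per $
  material B: M = 0.869 kN·m per $
Material L ranks first.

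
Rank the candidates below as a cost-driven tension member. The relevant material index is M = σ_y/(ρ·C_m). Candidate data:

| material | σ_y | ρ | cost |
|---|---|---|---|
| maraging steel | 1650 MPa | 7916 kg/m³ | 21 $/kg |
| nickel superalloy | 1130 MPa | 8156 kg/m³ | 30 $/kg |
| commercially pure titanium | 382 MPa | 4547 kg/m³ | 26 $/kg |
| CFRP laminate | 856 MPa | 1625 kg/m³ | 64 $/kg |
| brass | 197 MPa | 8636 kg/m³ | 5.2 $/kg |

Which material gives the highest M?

Per-candidate index values:
  maraging steel: M = 9.93 kN·m per $
  CFRP laminate: M = 8.23 kN·m per $
  nickel superalloy: M = 4.62 kN·m per $
  brass: M = 4.39 kN·m per $
  commercially pure titanium: M = 3.23 kN·m per $
Maraging steel has the largest M.

maraging steel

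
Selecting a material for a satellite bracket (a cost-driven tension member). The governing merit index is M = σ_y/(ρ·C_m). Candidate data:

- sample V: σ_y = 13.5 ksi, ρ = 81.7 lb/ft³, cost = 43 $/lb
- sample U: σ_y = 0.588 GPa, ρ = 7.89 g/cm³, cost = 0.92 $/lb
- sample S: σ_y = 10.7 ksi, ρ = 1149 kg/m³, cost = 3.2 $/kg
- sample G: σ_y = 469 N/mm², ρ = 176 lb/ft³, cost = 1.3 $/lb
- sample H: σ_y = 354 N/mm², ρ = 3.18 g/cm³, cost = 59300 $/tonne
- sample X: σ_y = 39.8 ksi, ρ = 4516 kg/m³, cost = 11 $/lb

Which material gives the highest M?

After converting to SI:
  sample V: σ_y = 93.08 MPa, ρ = 1309 kg/m³, cost = 94.80 $/kg
  sample U: σ_y = 588.0 MPa, ρ = 7890 kg/m³, cost = 2.028 $/kg
  sample S: σ_y = 73.77 MPa, ρ = 1149 kg/m³, cost = 3.200 $/kg
  sample G: σ_y = 469.0 MPa, ρ = 2819 kg/m³, cost = 2.866 $/kg
  sample H: σ_y = 354.0 MPa, ρ = 3180 kg/m³, cost = 59.30 $/kg
  sample X: σ_y = 274.4 MPa, ρ = 4516 kg/m³, cost = 24.25 $/kg
  sample G: M = 58.0 kN·m per $
  sample U: M = 36.7 kN·m per $
  sample S: M = 20.1 kN·m per $
  sample X: M = 2.51 kN·m per $
  sample H: M = 1.88 kN·m per $
  sample V: M = 0.750 kN·m per $
Sample G has the largest M.

sample G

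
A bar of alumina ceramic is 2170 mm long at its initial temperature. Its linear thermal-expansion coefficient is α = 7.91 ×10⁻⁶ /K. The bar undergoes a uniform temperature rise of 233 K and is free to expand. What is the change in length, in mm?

4.00 mm

ΔL = α·L₀·ΔT = 7.91×10⁻⁶ × 2170 mm × 233.0 K = 4.00 mm.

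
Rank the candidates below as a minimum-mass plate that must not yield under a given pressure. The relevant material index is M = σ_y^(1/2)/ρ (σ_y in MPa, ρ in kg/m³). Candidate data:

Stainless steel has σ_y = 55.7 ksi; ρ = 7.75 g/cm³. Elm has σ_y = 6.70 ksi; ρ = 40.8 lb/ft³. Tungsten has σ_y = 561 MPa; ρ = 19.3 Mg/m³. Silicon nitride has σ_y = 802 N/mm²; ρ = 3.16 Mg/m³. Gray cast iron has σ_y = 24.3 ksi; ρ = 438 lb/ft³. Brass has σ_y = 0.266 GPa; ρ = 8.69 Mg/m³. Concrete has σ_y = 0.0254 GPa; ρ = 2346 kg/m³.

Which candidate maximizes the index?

In SI units:
  stainless steel: σ_y = 384.0 MPa, ρ = 7750 kg/m³
  elm: σ_y = 46.19 MPa, ρ = 653.6 kg/m³
  tungsten: σ_y = 561.0 MPa, ρ = 19300 kg/m³
  silicon nitride: σ_y = 802.0 MPa, ρ = 3160 kg/m³
  gray cast iron: σ_y = 167.5 MPa, ρ = 7016 kg/m³
  brass: σ_y = 266.0 MPa, ρ = 8690 kg/m³
  concrete: σ_y = 25.40 MPa, ρ = 2346 kg/m³
  elm: M = 10.4×10⁻³
  silicon nitride: M = 8.96×10⁻³
  stainless steel: M = 2.53×10⁻³
  concrete: M = 2.15×10⁻³
  brass: M = 1.88×10⁻³
  gray cast iron: M = 1.84×10⁻³
  tungsten: M = 1.23×10⁻³
Elm ranks first.

elm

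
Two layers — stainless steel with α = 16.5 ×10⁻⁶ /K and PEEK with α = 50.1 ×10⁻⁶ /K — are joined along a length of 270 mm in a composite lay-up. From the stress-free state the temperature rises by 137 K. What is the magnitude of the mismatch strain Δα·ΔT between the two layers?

4.60×10⁻³

Δα = |16.5 − 50.1|×10⁻⁶/K = 33.6×10⁻⁶/K.
Mismatch strain = Δα·ΔT = 33.6×10⁻⁶ × 137.0 = 4.60×10⁻³.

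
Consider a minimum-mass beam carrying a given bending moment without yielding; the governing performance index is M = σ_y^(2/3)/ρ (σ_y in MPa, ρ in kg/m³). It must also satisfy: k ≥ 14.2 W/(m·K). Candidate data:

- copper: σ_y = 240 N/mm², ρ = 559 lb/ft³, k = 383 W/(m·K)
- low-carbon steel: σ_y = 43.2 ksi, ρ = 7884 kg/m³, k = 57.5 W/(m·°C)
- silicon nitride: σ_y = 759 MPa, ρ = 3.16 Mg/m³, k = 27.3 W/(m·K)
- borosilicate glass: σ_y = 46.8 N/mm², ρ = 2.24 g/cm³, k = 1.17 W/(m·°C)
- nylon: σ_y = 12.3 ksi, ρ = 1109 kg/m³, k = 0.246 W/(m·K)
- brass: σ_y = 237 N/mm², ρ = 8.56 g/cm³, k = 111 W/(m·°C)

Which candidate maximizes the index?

silicon nitride

Screen on constraints: k ≥ 14.2 W/(m·K). Survivors: copper, low-carbon steel, silicon nitride, brass.
In SI units:
  copper: σ_y = 240.0 MPa, ρ = 8954 kg/m³
  low-carbon steel: σ_y = 297.9 MPa, ρ = 7884 kg/m³
  silicon nitride: σ_y = 759.0 MPa, ρ = 3160 kg/m³
  brass: σ_y = 237.0 MPa, ρ = 8560 kg/m³
  silicon nitride: M = 26.3×10⁻³
  low-carbon steel: M = 5.66×10⁻³
  brass: M = 4.47×10⁻³
  copper: M = 4.31×10⁻³
Silicon nitride has the largest M.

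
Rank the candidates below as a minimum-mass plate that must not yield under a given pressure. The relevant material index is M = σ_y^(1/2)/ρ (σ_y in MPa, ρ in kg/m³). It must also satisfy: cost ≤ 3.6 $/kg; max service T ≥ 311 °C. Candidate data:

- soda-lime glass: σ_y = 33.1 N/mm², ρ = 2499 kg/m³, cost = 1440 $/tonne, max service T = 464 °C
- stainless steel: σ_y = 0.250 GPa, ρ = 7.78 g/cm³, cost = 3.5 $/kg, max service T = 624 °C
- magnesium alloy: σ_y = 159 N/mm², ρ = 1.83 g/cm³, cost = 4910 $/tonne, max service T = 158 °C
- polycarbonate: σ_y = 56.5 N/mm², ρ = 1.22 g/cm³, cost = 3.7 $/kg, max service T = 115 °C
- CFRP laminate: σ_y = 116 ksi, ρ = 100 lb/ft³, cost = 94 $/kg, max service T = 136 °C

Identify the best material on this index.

soda-lime glass

Screen on constraints: cost ≤ 3.6 $/kg; max service T ≥ 311 °C. Survivors: soda-lime glass, stainless steel.
Normalizing units and computing the index:
  soda-lime glass: σ_y = 33.10 MPa, ρ = 2499 kg/m³
  stainless steel: σ_y = 250.0 MPa, ρ = 7780 kg/m³
  soda-lime glass: M = 2.30×10⁻³
  stainless steel: M = 2.03×10⁻³
Highest index: soda-lime glass.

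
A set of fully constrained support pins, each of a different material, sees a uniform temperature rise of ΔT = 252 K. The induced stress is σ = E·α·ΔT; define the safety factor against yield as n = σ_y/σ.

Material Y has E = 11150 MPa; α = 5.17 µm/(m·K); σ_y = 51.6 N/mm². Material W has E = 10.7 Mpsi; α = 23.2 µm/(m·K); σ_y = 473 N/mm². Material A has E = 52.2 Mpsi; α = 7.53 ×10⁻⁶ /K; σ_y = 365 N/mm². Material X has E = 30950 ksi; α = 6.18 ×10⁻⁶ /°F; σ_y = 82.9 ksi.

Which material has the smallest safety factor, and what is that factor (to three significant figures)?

material A, n = 0.534

Per material, after unit conversion:
  material Y: E = 11.15, α = 5.17, σ_y = 51.60 → σ = 14.5 MPa, n = 3.55
  material W: E = 73.77, α = 23.2, σ_y = 473.0 → σ = 431 MPa, n = 1.10
  material A: E = 359.9, α = 7.53, σ_y = 365.0 → σ = 683 MPa, n = 0.534
  material X: E = 213.4, α = 11.1, σ_y = 571.6 → σ = 598 MPa, n = 0.956
The minimum is material A at n = 0.534.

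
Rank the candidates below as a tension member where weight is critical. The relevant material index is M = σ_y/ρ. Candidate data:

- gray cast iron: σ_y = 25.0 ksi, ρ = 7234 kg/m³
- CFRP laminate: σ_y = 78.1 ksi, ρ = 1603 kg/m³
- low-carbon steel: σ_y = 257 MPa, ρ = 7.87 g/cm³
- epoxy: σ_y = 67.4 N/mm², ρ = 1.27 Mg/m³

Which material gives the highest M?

Normalizing units and computing the index:
  gray cast iron: σ_y = 172.4 MPa, ρ = 7234 kg/m³
  CFRP laminate: σ_y = 538.5 MPa, ρ = 1603 kg/m³
  low-carbon steel: σ_y = 257.0 MPa, ρ = 7870 kg/m³
  epoxy: σ_y = 67.40 MPa, ρ = 1270 kg/m³
  CFRP laminate: M = 336 kN·m/kg
  epoxy: M = 53.1 kN·m/kg
  low-carbon steel: M = 32.7 kN·m/kg
  gray cast iron: M = 23.8 kN·m/kg
CFRP laminate ranks first.

CFRP laminate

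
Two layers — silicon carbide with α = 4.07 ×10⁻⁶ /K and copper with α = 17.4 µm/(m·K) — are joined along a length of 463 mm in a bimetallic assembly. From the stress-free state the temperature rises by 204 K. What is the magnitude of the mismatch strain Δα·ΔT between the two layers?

2.72×10⁻³

Δα = |4.07 − 17.4|×10⁻⁶/K = 13.3×10⁻⁶/K.
Mismatch strain = Δα·ΔT = 13.3×10⁻⁶ × 204.0 = 2.72×10⁻³.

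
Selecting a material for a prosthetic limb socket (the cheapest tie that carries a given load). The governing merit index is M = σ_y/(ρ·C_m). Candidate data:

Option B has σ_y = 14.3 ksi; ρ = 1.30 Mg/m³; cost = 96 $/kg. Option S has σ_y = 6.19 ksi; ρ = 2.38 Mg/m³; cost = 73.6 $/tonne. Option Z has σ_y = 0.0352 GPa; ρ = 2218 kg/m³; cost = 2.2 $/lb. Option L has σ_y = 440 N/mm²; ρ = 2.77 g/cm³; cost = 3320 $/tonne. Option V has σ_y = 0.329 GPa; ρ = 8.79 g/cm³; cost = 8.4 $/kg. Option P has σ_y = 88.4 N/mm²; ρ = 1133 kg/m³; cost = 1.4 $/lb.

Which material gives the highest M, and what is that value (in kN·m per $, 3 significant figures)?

Convert each candidate to consistent units, then evaluate M:
  option B: σ_y = 98.60 MPa, ρ = 1300 kg/m³, cost = 96.00 $/kg
  option S: σ_y = 42.68 MPa, ρ = 2380 kg/m³, cost = 0.07360 $/kg
  option Z: σ_y = 35.20 MPa, ρ = 2218 kg/m³, cost = 4.850 $/kg
  option L: σ_y = 440.0 MPa, ρ = 2770 kg/m³, cost = 3.320 $/kg
  option V: σ_y = 329.0 MPa, ρ = 8790 kg/m³, cost = 8.400 $/kg
  option P: σ_y = 88.40 MPa, ρ = 1133 kg/m³, cost = 3.086 $/kg
  option S: M = 244 kN·m per $
  option L: M = 47.8 kN·m per $
  option P: M = 25.3 kN·m per $
  option V: M = 4.46 kN·m per $
  option Z: M = 3.27 kN·m per $
  option B: M = 0.790 kN·m per $
Option S ranks first.

option S, M = 244 kN·m per $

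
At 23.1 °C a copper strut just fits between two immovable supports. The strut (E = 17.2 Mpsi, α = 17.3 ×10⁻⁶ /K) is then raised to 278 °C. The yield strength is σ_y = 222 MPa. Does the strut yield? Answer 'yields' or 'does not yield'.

E = 17.2 Mpsi = 118.6 GPa.
ΔT = 254.9 K. Constrained thermal stress σ = E·α·ΔT = 118.6×10³ MPa × 17.3×10⁻⁶ × 254.9 = 523 MPa (compressive).
Compare to σ_y = 222 MPa: σ ≥ σ_y, so it yields.

yields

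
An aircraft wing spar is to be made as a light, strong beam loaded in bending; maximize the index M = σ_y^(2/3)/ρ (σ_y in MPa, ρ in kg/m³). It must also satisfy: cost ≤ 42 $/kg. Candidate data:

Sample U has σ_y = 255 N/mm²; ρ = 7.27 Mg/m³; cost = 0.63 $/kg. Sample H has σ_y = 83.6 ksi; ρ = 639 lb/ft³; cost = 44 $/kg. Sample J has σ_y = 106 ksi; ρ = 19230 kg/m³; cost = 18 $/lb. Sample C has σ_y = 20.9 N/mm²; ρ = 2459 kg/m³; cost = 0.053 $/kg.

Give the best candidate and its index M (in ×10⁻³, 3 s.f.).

sample U, M = 5.53×10⁻³

Screen on constraints: cost ≤ 42 $/kg. Survivors: sample U, sample J, sample C.
In SI units:
  sample U: σ_y = 255.0 MPa, ρ = 7270 kg/m³
  sample J: σ_y = 730.8 MPa, ρ = 19230 kg/m³
  sample C: σ_y = 20.90 MPa, ρ = 2459 kg/m³
  sample U: M = 5.53×10⁻³
  sample J: M = 4.22×10⁻³
  sample C: M = 3.09×10⁻³
The maximum is for sample U.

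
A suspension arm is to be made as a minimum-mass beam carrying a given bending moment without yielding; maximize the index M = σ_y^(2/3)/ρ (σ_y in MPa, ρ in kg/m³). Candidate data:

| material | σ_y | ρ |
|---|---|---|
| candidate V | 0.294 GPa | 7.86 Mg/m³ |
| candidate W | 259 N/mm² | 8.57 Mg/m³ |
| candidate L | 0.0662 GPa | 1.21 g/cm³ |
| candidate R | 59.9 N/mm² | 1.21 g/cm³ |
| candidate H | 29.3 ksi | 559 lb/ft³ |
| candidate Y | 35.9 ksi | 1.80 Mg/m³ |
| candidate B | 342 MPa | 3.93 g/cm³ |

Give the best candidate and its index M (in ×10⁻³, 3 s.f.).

In SI units:
  candidate V: σ_y = 294.0 MPa, ρ = 7860 kg/m³
  candidate W: σ_y = 259.0 MPa, ρ = 8570 kg/m³
  candidate L: σ_y = 66.20 MPa, ρ = 1210 kg/m³
  candidate R: σ_y = 59.90 MPa, ρ = 1210 kg/m³
  candidate H: σ_y = 202.0 MPa, ρ = 8954 kg/m³
  candidate Y: σ_y = 247.5 MPa, ρ = 1800 kg/m³
  candidate B: σ_y = 342.0 MPa, ρ = 3930 kg/m³
  candidate Y: M = 21.9×10⁻³
  candidate L: M = 13.5×10⁻³
  candidate R: M = 12.7×10⁻³
  candidate B: M = 12.4×10⁻³
  candidate V: M = 5.63×10⁻³
  candidate W: M = 4.74×10⁻³
  candidate H: M = 3.84×10⁻³
Candidate Y ranks first.

candidate Y, M = 21.9×10⁻³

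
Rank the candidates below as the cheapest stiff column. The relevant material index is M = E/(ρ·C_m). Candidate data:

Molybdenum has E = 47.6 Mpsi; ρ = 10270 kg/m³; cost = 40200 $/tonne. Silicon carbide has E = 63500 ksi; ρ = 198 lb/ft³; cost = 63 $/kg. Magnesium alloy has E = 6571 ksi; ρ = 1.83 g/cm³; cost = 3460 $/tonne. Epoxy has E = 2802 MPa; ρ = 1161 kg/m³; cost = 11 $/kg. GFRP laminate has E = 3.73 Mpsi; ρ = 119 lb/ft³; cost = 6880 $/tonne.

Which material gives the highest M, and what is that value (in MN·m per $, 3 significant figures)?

After converting to SI:
  molybdenum: E = 328.2 GPa, ρ = 10270 kg/m³, cost = 40.20 $/kg
  silicon carbide: E = 437.8 GPa, ρ = 3172 kg/m³, cost = 63.00 $/kg
  magnesium alloy: E = 45.31 GPa, ρ = 1830 kg/m³, cost = 3.460 $/kg
  epoxy: E = 2.802 GPa, ρ = 1161 kg/m³, cost = 11.00 $/kg
  GFRP laminate: E = 25.72 GPa, ρ = 1906 kg/m³, cost = 6.880 $/kg
  magnesium alloy: M = 7.16 MN·m per $
  silicon carbide: M = 2.19 MN·m per $
  GFRP laminate: M = 1.96 MN·m per $
  molybdenum: M = 0.795 MN·m per $
  epoxy: M = 0.219 MN·m per $
The maximum is for magnesium alloy.

magnesium alloy, M = 7.16 MN·m per $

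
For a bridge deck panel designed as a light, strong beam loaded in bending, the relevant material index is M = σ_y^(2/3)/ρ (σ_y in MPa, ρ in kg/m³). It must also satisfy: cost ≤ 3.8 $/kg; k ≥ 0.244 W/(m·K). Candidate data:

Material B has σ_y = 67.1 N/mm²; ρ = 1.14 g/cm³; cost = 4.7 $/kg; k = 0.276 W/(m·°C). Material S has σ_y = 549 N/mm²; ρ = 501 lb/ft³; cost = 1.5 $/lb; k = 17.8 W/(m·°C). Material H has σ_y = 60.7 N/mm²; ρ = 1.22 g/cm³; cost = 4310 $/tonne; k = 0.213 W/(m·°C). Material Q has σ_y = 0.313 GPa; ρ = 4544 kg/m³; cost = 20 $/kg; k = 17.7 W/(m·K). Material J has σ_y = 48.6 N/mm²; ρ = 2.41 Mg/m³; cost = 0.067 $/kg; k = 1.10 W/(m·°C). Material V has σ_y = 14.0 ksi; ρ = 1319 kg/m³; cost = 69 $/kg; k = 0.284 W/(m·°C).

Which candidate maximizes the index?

Screen on constraints: cost ≤ 3.8 $/kg; k ≥ 0.244 W/(m·K). Survivors: material S, material J.
In SI units:
  material S: σ_y = 549.0 MPa, ρ = 8025 kg/m³
  material J: σ_y = 48.60 MPa, ρ = 2410 kg/m³
  material S: M = 8.35×10⁻³
  material J: M = 5.53×10⁻³
Material S ranks first.

material S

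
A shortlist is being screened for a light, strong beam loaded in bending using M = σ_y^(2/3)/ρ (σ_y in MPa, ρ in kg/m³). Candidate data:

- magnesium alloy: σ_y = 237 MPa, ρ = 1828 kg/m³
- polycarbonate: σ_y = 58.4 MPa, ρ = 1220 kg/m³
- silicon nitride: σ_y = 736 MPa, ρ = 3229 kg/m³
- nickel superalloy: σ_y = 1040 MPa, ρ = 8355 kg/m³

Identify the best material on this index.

Evaluate M for each candidate:
  silicon nitride: M = 25.2×10⁻³
  magnesium alloy: M = 21.0×10⁻³
  polycarbonate: M = 12.3×10⁻³
  nickel superalloy: M = 12.3×10⁻³
The maximum is for silicon nitride.

silicon nitride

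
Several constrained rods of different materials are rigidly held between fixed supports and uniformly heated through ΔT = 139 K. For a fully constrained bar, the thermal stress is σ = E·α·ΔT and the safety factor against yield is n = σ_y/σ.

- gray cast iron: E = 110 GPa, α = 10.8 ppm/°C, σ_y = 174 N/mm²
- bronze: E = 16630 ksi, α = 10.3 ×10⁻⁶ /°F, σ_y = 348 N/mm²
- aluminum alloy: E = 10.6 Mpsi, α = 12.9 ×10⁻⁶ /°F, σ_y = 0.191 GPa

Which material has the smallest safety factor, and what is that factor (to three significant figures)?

Per material, after unit conversion:
  gray cast iron: E = 110.0, α = 10.8, σ_y = 174.0 → σ = 165 MPa, n = 1.05
  bronze: E = 114.7, α = 18.5, σ_y = 348.0 → σ = 295 MPa, n = 1.18
  aluminum alloy: E = 73.08, α = 23.2, σ_y = 191.0 → σ = 236 MPa, n = 0.810
Smallest n: aluminum alloy with n = 0.810.

aluminum alloy, n = 0.810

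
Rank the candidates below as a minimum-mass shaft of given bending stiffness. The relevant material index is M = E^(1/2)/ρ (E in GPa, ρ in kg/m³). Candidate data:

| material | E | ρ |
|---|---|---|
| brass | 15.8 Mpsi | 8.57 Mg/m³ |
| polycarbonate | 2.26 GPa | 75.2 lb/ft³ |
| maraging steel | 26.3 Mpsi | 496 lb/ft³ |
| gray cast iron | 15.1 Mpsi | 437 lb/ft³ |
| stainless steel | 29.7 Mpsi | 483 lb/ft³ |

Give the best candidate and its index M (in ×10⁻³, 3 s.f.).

After converting to SI:
  brass: E = 108.9 GPa, ρ = 8570 kg/m³
  polycarbonate: E = 2.260 GPa, ρ = 1205 kg/m³
  maraging steel: E = 181.3 GPa, ρ = 7945 kg/m³
  gray cast iron: E = 104.1 GPa, ρ = 7000 kg/m³
  stainless steel: E = 204.8 GPa, ρ = 7737 kg/m³
  stainless steel: M = 1.85×10⁻³
  maraging steel: M = 1.69×10⁻³
  gray cast iron: M = 1.46×10⁻³
  polycarbonate: M = 1.25×10⁻³
  brass: M = 1.22×10⁻³
Stainless steel has the largest M.

stainless steel, M = 1.85×10⁻³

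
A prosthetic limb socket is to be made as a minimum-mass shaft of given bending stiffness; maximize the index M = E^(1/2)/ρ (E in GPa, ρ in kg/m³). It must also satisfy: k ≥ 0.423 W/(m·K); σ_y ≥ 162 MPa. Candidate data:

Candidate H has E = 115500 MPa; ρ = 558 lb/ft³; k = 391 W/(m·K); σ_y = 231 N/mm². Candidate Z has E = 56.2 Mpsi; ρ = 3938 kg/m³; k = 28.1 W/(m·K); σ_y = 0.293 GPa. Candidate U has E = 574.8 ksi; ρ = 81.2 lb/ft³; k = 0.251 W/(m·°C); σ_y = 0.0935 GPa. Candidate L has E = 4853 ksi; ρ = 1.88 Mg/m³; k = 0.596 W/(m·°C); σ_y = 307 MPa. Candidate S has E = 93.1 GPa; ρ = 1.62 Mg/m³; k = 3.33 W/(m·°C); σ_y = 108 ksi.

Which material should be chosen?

Screen on constraints: k ≥ 0.423 W/(m·K); σ_y ≥ 162 MPa. Survivors: candidate H, candidate Z, candidate L, candidate S.
Convert each candidate to consistent units, then evaluate M:
  candidate H: E = 115.5 GPa, ρ = 8938 kg/m³
  candidate Z: E = 387.5 GPa, ρ = 3938 kg/m³
  candidate L: E = 33.46 GPa, ρ = 1880 kg/m³
  candidate S: E = 93.10 GPa, ρ = 1620 kg/m³
  candidate S: M = 5.96×10⁻³
  candidate Z: M = 5.00×10⁻³
  candidate L: M = 3.08×10⁻³
  candidate H: M = 1.20×10⁻³
Candidate S ranks first.

candidate S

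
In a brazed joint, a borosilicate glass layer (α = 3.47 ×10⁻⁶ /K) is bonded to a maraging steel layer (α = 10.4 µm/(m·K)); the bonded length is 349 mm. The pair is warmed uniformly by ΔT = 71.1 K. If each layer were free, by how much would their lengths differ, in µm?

172 µm

Δα = |3.47 − 10.4|×10⁻⁶/K = 6.93×10⁻⁶/K.
ΔL_mismatch = Δα·L·ΔT = 6.93×10⁻⁶ × 349.0 mm × 71.1 K = 172 µm.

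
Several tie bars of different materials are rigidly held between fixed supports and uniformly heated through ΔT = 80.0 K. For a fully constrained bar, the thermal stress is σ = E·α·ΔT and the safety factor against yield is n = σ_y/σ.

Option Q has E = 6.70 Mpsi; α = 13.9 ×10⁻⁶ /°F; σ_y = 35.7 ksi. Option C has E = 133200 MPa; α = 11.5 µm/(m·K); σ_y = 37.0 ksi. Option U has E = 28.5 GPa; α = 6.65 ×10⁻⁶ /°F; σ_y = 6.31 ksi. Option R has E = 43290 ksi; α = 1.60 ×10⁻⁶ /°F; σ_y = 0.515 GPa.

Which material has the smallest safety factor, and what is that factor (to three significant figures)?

option U, n = 1.59

In consistent units (E in GPa, α in ×10⁻⁶/K, σ_y in MPa):
  option Q: E = 46.19, α = 25.0, σ_y = 246.1 → σ = 92.5 MPa, n = 2.66
  option C: E = 133.2, α = 11.5, σ_y = 255.1 → σ = 123 MPa, n = 2.08
  option U: E = 28.50, α = 12.0, σ_y = 43.51 → σ = 27.3 MPa, n = 1.59
  option R: E = 298.5, α = 2.88, σ_y = 515.0 → σ = 68.8 MPa, n = 7.49
Option U has the lowest safety factor, n = 1.59.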